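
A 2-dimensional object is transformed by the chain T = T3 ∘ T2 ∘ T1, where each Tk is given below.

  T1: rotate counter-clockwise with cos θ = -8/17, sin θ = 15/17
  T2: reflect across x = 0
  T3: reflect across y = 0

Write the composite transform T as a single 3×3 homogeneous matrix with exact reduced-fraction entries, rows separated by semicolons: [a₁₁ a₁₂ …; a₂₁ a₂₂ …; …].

T = [8/17 15/17 0; -15/17 8/17 0; 0 0 1]

T1 = [-8/17 -15/17 0; 15/17 -8/17 0; 0 0 1]
T2·T1 = [8/17 15/17 0; 15/17 -8/17 0; 0 0 1]
T3·…·T1 = [8/17 15/17 0; -15/17 8/17 0; 0 0 1]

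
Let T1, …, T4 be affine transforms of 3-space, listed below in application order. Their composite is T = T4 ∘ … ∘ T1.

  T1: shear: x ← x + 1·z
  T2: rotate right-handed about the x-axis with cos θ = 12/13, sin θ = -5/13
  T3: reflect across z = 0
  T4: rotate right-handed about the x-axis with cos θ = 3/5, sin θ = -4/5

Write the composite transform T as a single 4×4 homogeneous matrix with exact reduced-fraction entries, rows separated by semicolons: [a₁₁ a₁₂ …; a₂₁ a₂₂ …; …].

T1 = [1 0 1 0; 0 1 0 0; 0 0 1 0; 0 0 0 1]
T2·T1 = [1 0 1 0; 0 12/13 5/13 0; 0 -5/13 12/13 0; 0 0 0 1]
T3·…·T1 = [1 0 1 0; 0 12/13 5/13 0; 0 5/13 -12/13 0; 0 0 0 1]
T4·…·T1 = [1 0 1 0; 0 56/65 -33/65 0; 0 -33/65 -56/65 0; 0 0 0 1]

T = [1 0 1 0; 0 56/65 -33/65 0; 0 -33/65 -56/65 0; 0 0 0 1]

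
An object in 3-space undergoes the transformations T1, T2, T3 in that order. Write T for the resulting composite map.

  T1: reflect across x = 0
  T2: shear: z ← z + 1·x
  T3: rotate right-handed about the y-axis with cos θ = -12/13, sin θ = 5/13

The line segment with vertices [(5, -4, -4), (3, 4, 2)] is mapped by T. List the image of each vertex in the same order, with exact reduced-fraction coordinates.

T1 reflect across x = 0: (5, -4, -4) → (-5, -4, -4); (3, 4, 2) → (-3, 4, 2)
T2 shear: z ← z + 1·x: (-5, -4, -4) → (-5, -4, -9); (-3, 4, 2) → (-3, 4, -1)
T3 rotate right-handed about the y-axis with cos θ = -12/13, sin θ = 5/13: (-5, -4, -9) → (15/13, -4, 133/13); (-3, 4, -1) → (31/13, 4, 27/13)

image vertices: (15/13, -4, 133/13), (31/13, 4, 27/13)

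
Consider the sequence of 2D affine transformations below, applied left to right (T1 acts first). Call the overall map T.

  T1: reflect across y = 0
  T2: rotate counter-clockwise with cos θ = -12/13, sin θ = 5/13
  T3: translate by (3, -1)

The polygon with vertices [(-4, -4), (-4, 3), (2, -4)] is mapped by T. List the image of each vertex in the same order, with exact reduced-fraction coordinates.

T1 reflect across y = 0: (-4, -4) → (-4, 4); (-4, 3) → (-4, -3); (2, -4) → (2, 4)
T2 rotate counter-clockwise with cos θ = -12/13, sin θ = 5/13: (-4, 4) → (28/13, -68/13); (-4, -3) → (63/13, 16/13); (2, 4) → (-44/13, -38/13)
T3 translate by (3, -1): (28/13, -68/13) → (67/13, -81/13); (63/13, 16/13) → (102/13, 3/13); (-44/13, -38/13) → (-5/13, -51/13)

image vertices: (67/13, -81/13), (102/13, 3/13), (-5/13, -51/13)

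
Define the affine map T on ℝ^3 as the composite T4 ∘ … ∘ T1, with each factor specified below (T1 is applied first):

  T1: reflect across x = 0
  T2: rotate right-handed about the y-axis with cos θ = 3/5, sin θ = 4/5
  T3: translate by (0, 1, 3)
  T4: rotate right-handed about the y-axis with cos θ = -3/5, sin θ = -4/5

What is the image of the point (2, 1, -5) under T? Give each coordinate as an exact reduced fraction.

T1 reflect across x = 0: (2, 1, -5) → (-2, 1, -5)
T2 rotate right-handed about the y-axis with cos θ = 3/5, sin θ = 4/5: (-2, 1, -5) → (-26/5, 1, -7/5)
T3 translate by (0, 1, 3): (-26/5, 1, -7/5) → (-26/5, 2, 8/5)
T4 rotate right-handed about the y-axis with cos θ = -3/5, sin θ = -4/5: (-26/5, 2, 8/5) → (46/25, 2, -128/25)

T(p) = (46/25, 2, -128/25)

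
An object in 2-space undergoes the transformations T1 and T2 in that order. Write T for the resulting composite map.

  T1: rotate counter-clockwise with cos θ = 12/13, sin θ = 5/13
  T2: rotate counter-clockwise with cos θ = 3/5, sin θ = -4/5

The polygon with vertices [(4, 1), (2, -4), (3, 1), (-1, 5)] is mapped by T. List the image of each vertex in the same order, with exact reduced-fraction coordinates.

image vertices: (257/65, -76/65), (-4/13, -58/13), (201/65, -43/65), (109/65, 313/65)

T1 rotate counter-clockwise with cos θ = 12/13, sin θ = 5/13: (4, 1) → (43/13, 32/13); (2, -4) → (44/13, -38/13); (3, 1) → (31/13, 27/13); (-1, 5) → (-37/13, 55/13)
T2 rotate counter-clockwise with cos θ = 3/5, sin θ = -4/5: (43/13, 32/13) → (257/65, -76/65); (44/13, -38/13) → (-4/13, -58/13); (31/13, 27/13) → (201/65, -43/65); (-37/13, 55/13) → (109/65, 313/65)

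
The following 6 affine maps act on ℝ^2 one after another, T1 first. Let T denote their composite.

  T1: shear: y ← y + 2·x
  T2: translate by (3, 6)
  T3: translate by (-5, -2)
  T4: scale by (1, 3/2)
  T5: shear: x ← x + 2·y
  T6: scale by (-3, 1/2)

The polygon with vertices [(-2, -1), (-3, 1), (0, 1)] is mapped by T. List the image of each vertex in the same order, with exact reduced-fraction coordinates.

image vertices: (21, -3/4), (24, -3/4), (-39, 15/4)

T1 shear: y ← y + 2·x: (-2, -1) → (-2, -5); (-3, 1) → (-3, -5); (0, 1) → (0, 1)
T2 translate by (3, 6): (-2, -5) → (1, 1); (-3, -5) → (0, 1); (0, 1) → (3, 7)
T3 translate by (-5, -2): (1, 1) → (-4, -1); (0, 1) → (-5, -1); (3, 7) → (-2, 5)
T4 scale by (1, 3/2): (-4, -1) → (-4, -3/2); (-5, -1) → (-5, -3/2); (-2, 5) → (-2, 15/2)
T5 shear: x ← x + 2·y: (-4, -3/2) → (-7, -3/2); (-5, -3/2) → (-8, -3/2); (-2, 15/2) → (13, 15/2)
T6 scale by (-3, 1/2): (-7, -3/2) → (21, -3/4); (-8, -3/2) → (24, -3/4); (13, 15/2) → (-39, 15/4)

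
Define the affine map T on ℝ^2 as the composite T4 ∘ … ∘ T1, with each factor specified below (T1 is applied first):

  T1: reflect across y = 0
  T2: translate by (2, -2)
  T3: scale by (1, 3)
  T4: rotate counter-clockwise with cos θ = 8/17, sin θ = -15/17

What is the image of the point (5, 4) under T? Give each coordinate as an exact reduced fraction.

T(p) = (-214/17, -249/17)

T1 reflect across y = 0: (5, 4) → (5, -4)
T2 translate by (2, -2): (5, -4) → (7, -6)
T3 scale by (1, 3): (7, -6) → (7, -18)
T4 rotate counter-clockwise with cos θ = 8/17, sin θ = -15/17: (7, -18) → (-214/17, -249/17)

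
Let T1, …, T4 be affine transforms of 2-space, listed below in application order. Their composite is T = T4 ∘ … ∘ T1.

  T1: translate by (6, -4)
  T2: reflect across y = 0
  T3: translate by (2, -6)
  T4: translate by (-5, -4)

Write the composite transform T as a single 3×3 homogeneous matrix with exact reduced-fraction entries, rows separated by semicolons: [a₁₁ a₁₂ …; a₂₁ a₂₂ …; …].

T1 = [1 0 6; 0 1 -4; 0 0 1]
T2·T1 = [1 0 6; 0 -1 4; 0 0 1]
T3·…·T1 = [1 0 8; 0 -1 -2; 0 0 1]
T4·…·T1 = [1 0 3; 0 -1 -6; 0 0 1]

T = [1 0 3; 0 -1 -6; 0 0 1]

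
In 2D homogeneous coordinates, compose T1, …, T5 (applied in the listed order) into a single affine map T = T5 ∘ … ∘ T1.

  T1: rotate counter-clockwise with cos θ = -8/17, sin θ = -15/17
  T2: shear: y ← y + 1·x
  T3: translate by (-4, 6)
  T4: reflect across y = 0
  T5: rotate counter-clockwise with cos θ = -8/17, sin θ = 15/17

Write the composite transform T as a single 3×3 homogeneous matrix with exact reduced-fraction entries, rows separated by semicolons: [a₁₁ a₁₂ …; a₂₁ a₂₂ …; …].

T1 = [-8/17 15/17 0; -15/17 -8/17 0; 0 0 1]
T2·T1 = [-8/17 15/17 0; -23/17 7/17 0; 0 0 1]
T3·…·T1 = [-8/17 15/17 -4; -23/17 7/17 6; 0 0 1]
T4·…·T1 = [-8/17 15/17 -4; 23/17 -7/17 -6; 0 0 1]
T5·…·T1 = [-281/289 -15/289 122/17; -304/289 281/289 -12/17; 0 0 1]

T = [-281/289 -15/289 122/17; -304/289 281/289 -12/17; 0 0 1]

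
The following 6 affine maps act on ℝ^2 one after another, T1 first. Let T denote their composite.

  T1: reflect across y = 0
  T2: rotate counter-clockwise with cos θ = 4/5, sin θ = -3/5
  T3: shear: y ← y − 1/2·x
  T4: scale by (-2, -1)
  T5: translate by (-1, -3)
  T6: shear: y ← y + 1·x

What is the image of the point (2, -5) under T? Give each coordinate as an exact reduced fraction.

T(p) = (-51/5, -137/10)

T1 reflect across y = 0: (2, -5) → (2, 5)
T2 rotate counter-clockwise with cos θ = 4/5, sin θ = -3/5: (2, 5) → (23/5, 14/5)
T3 shear: y ← y − 1/2·x: (23/5, 14/5) → (23/5, 1/2)
T4 scale by (-2, -1): (23/5, 1/2) → (-46/5, -1/2)
T5 translate by (-1, -3): (-46/5, -1/2) → (-51/5, -7/2)
T6 shear: y ← y + 1·x: (-51/5, -7/2) → (-51/5, -137/10)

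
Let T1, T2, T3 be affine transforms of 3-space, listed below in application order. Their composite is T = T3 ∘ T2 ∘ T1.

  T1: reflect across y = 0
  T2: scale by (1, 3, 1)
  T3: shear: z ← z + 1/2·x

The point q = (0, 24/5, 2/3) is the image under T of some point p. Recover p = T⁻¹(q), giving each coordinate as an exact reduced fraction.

T1 = [1 0 0 0; 0 -1 0 0; 0 0 1 0; 0 0 0 1]
T2·T1 = [1 0 0 0; 0 -3 0 0; 0 0 1 0; 0 0 0 1]
T3·…·T1 = [1 0 0 0; 0 -3 0 0; 1/2 0 1 0; 0 0 0 1]
det M = -3; M⁻¹ = [1 0 0 0; 0 -1/3 0 0; -1/2 0 1 0; 0 0 0 1]
M⁻¹ · (0, 24/5, 2/3)ᵀ = (0, -8/5, 2/3)ᵀ

p = (0, -8/5, 2/3)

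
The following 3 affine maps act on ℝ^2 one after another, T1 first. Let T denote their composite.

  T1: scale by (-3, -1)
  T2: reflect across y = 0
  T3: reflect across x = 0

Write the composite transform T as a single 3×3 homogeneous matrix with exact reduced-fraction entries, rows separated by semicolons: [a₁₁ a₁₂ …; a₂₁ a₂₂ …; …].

T = [3 0 0; 0 1 0; 0 0 1]

T1 = [-3 0 0; 0 -1 0; 0 0 1]
T2·T1 = [-3 0 0; 0 1 0; 0 0 1]
T3·…·T1 = [3 0 0; 0 1 0; 0 0 1]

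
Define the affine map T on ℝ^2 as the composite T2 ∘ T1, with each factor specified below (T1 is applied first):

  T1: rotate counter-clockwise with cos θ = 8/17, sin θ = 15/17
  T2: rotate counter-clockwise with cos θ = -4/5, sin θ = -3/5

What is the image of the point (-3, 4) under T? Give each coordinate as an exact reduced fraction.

T(p) = (297/85, 304/85)

T1 rotate counter-clockwise with cos θ = 8/17, sin θ = 15/17: (-3, 4) → (-84/17, -13/17)
T2 rotate counter-clockwise with cos θ = -4/5, sin θ = -3/5: (-84/17, -13/17) → (297/85, 304/85)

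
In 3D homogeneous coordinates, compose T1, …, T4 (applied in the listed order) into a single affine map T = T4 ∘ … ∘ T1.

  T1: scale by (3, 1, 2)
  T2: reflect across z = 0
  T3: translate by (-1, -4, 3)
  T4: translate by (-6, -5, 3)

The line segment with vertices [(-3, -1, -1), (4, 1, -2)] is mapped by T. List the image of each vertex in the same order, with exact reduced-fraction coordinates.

T1 scale by (3, 1, 2): (-3, -1, -1) → (-9, -1, -2); (4, 1, -2) → (12, 1, -4)
T2 reflect across z = 0: (-9, -1, -2) → (-9, -1, 2); (12, 1, -4) → (12, 1, 4)
T3 translate by (-1, -4, 3): (-9, -1, 2) → (-10, -5, 5); (12, 1, 4) → (11, -3, 7)
T4 translate by (-6, -5, 3): (-10, -5, 5) → (-16, -10, 8); (11, -3, 7) → (5, -8, 10)

image vertices: (-16, -10, 8), (5, -8, 10)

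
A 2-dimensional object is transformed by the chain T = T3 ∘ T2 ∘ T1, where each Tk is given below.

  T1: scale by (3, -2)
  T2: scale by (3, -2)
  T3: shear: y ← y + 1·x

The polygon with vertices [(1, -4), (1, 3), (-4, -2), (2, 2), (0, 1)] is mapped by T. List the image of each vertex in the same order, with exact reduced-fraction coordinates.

image vertices: (9, -7), (9, 21), (-36, -44), (18, 26), (0, 4)

T1 scale by (3, -2): (1, -4) → (3, 8); (1, 3) → (3, -6); (-4, -2) → (-12, 4); (2, 2) → (6, -4); (0, 1) → (0, -2)
T2 scale by (3, -2): (3, 8) → (9, -16); (3, -6) → (9, 12); (-12, 4) → (-36, -8); (6, -4) → (18, 8); (0, -2) → (0, 4)
T3 shear: y ← y + 1·x: (9, -16) → (9, -7); (9, 12) → (9, 21); (-36, -8) → (-36, -44); (18, 8) → (18, 26); (0, 4) → (0, 4)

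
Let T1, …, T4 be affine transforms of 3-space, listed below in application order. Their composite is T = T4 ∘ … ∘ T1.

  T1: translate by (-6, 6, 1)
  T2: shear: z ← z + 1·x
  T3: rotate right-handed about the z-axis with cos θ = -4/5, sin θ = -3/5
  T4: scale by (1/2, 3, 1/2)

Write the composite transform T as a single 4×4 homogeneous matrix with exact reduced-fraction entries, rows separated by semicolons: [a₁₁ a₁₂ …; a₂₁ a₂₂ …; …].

T1 = [1 0 0 -6; 0 1 0 6; 0 0 1 1; 0 0 0 1]
T2·T1 = [1 0 0 -6; 0 1 0 6; 1 0 1 -5; 0 0 0 1]
T3·…·T1 = [-4/5 3/5 0 42/5; -3/5 -4/5 0 -6/5; 1 0 1 -5; 0 0 0 1]
T4·…·T1 = [-2/5 3/10 0 21/5; -9/5 -12/5 0 -18/5; 1/2 0 1/2 -5/2; 0 0 0 1]

T = [-2/5 3/10 0 21/5; -9/5 -12/5 0 -18/5; 1/2 0 1/2 -5/2; 0 0 0 1]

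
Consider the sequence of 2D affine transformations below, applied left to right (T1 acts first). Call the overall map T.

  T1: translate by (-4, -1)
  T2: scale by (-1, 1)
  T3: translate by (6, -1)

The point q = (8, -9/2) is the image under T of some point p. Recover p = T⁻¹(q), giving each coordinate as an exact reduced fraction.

T1 = [1 0 -4; 0 1 -1; 0 0 1]
T2·T1 = [-1 0 4; 0 1 -1; 0 0 1]
T3·…·T1 = [-1 0 10; 0 1 -2; 0 0 1]
det M = -1; M⁻¹ = [-1 0 10; 0 1 2; 0 0 1]
M⁻¹ · (8, -9/2)ᵀ = (2, -5/2)ᵀ

p = (2, -5/2)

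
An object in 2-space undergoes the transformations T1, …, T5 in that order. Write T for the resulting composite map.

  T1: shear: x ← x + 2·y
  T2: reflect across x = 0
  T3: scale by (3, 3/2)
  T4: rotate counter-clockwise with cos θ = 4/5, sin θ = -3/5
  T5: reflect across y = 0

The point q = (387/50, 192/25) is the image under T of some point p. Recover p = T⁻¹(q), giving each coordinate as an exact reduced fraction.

p = (-8/5, -1)

T1 = [1 2 0; 0 1 0; 0 0 1]
T2·T1 = [-1 -2 0; 0 1 0; 0 0 1]
T3·…·T1 = [-3 -6 0; 0 3/2 0; 0 0 1]
T4·…·T1 = [-12/5 -39/10 0; 9/5 24/5 0; 0 0 1]
T5·…·T1 = [-12/5 -39/10 0; -9/5 -24/5 0; 0 0 1]
det M = 9/2; M⁻¹ = [-16/15 13/15 0; 2/5 -8/15 0; 0 0 1]
M⁻¹ · (387/50, 192/25)ᵀ = (-8/5, -1)ᵀ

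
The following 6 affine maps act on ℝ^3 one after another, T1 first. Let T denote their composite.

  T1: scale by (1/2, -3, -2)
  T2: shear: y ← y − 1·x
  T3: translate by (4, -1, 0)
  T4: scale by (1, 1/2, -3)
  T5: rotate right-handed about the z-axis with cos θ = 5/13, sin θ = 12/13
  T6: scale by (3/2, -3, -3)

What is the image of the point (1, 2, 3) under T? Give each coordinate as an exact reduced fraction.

T1 scale by (1/2, -3, -2): (1, 2, 3) → (1/2, -6, -6)
T2 shear: y ← y − 1·x: (1/2, -6, -6) → (1/2, -13/2, -6)
T3 translate by (4, -1, 0): (1/2, -13/2, -6) → (9/2, -15/2, -6)
T4 scale by (1, 1/2, -3): (9/2, -15/2, -6) → (9/2, -15/4, 18)
T5 rotate right-handed about the z-axis with cos θ = 5/13, sin θ = 12/13: (9/2, -15/4, 18) → (135/26, 141/52, 18)
T6 scale by (3/2, -3, -3): (135/26, 141/52, 18) → (405/52, -423/52, -54)

T(p) = (405/52, -423/52, -54)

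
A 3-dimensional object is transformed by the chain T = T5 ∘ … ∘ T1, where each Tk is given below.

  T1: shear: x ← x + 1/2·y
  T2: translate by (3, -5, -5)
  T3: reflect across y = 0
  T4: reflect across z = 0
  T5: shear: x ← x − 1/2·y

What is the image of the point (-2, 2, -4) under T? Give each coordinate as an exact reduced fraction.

T1 shear: x ← x + 1/2·y: (-2, 2, -4) → (-1, 2, -4)
T2 translate by (3, -5, -5): (-1, 2, -4) → (2, -3, -9)
T3 reflect across y = 0: (2, -3, -9) → (2, 3, -9)
T4 reflect across z = 0: (2, 3, -9) → (2, 3, 9)
T5 shear: x ← x − 1/2·y: (2, 3, 9) → (1/2, 3, 9)

T(p) = (1/2, 3, 9)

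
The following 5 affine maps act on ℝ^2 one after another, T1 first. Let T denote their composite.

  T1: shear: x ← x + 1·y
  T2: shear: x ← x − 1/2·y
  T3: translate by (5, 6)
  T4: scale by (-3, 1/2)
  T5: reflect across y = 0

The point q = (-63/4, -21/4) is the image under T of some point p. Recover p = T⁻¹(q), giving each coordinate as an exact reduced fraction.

p = (-2, 9/2)

T1 = [1 1 0; 0 1 0; 0 0 1]
T2·T1 = [1 1/2 0; 0 1 0; 0 0 1]
T3·…·T1 = [1 1/2 5; 0 1 6; 0 0 1]
T4·…·T1 = [-3 -3/2 -15; 0 1/2 3; 0 0 1]
T5·…·T1 = [-3 -3/2 -15; 0 -1/2 -3; 0 0 1]
det M = 3/2; M⁻¹ = [-1/3 1 -2; 0 -2 -6; 0 0 1]
M⁻¹ · (-63/4, -21/4)ᵀ = (-2, 9/2)ᵀ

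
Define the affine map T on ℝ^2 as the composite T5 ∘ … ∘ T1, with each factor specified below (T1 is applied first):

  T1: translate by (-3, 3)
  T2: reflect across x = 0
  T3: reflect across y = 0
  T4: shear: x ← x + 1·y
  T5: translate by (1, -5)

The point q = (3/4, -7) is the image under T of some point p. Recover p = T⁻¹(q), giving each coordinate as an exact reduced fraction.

p = (5/4, -1)

T1 = [1 0 -3; 0 1 3; 0 0 1]
T2·T1 = [-1 0 3; 0 1 3; 0 0 1]
T3·…·T1 = [-1 0 3; 0 -1 -3; 0 0 1]
T4·…·T1 = [-1 -1 0; 0 -1 -3; 0 0 1]
T5·…·T1 = [-1 -1 1; 0 -1 -8; 0 0 1]
det M = 1; M⁻¹ = [-1 1 9; 0 -1 -8; 0 0 1]
M⁻¹ · (3/4, -7)ᵀ = (5/4, -1)ᵀ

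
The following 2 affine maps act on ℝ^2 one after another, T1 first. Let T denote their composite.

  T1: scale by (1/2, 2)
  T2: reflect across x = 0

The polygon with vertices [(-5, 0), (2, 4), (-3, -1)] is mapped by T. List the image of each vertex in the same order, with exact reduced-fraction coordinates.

image vertices: (5/2, 0), (-1, 8), (3/2, -2)

T1 scale by (1/2, 2): (-5, 0) → (-5/2, 0); (2, 4) → (1, 8); (-3, -1) → (-3/2, -2)
T2 reflect across x = 0: (-5/2, 0) → (5/2, 0); (1, 8) → (-1, 8); (-3/2, -2) → (3/2, -2)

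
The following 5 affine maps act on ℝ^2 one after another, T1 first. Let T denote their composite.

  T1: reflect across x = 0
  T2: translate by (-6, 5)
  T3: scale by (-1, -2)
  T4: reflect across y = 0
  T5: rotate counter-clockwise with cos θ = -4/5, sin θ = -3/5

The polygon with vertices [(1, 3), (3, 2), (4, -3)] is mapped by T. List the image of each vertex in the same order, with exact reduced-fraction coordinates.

image vertices: (4, -17), (6/5, -83/5), (-28/5, -46/5)

T1 reflect across x = 0: (1, 3) → (-1, 3); (3, 2) → (-3, 2); (4, -3) → (-4, -3)
T2 translate by (-6, 5): (-1, 3) → (-7, 8); (-3, 2) → (-9, 7); (-4, -3) → (-10, 2)
T3 scale by (-1, -2): (-7, 8) → (7, -16); (-9, 7) → (9, -14); (-10, 2) → (10, -4)
T4 reflect across y = 0: (7, -16) → (7, 16); (9, -14) → (9, 14); (10, -4) → (10, 4)
T5 rotate counter-clockwise with cos θ = -4/5, sin θ = -3/5: (7, 16) → (4, -17); (9, 14) → (6/5, -83/5); (10, 4) → (-28/5, -46/5)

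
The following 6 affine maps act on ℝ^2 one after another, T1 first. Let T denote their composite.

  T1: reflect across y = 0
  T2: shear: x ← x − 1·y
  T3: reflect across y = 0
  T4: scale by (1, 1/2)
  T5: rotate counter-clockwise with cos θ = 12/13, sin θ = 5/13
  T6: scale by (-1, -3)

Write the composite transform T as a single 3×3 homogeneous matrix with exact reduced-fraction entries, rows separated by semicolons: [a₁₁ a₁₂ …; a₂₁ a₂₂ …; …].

T1 = [1 0 0; 0 -1 0; 0 0 1]
T2·T1 = [1 1 0; 0 -1 0; 0 0 1]
T3·…·T1 = [1 1 0; 0 1 0; 0 0 1]
T4·…·T1 = [1 1 0; 0 1/2 0; 0 0 1]
T5·…·T1 = [12/13 19/26 0; 5/13 11/13 0; 0 0 1]
T6·…·T1 = [-12/13 -19/26 0; -15/13 -33/13 0; 0 0 1]

T = [-12/13 -19/26 0; -15/13 -33/13 0; 0 0 1]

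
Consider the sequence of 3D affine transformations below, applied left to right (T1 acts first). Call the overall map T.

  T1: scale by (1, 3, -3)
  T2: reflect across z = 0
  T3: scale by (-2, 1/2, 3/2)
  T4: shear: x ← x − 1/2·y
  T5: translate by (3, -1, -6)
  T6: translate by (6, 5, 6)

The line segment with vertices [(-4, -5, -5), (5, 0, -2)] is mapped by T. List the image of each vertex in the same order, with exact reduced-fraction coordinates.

image vertices: (83/4, -7/2, -45/2), (-1, 4, -9)

T1 scale by (1, 3, -3): (-4, -5, -5) → (-4, -15, 15); (5, 0, -2) → (5, 0, 6)
T2 reflect across z = 0: (-4, -15, 15) → (-4, -15, -15); (5, 0, 6) → (5, 0, -6)
T3 scale by (-2, 1/2, 3/2): (-4, -15, -15) → (8, -15/2, -45/2); (5, 0, -6) → (-10, 0, -9)
T4 shear: x ← x − 1/2·y: (8, -15/2, -45/2) → (47/4, -15/2, -45/2); (-10, 0, -9) → (-10, 0, -9)
T5 translate by (3, -1, -6): (47/4, -15/2, -45/2) → (59/4, -17/2, -57/2); (-10, 0, -9) → (-7, -1, -15)
T6 translate by (6, 5, 6): (59/4, -17/2, -57/2) → (83/4, -7/2, -45/2); (-7, -1, -15) → (-1, 4, -9)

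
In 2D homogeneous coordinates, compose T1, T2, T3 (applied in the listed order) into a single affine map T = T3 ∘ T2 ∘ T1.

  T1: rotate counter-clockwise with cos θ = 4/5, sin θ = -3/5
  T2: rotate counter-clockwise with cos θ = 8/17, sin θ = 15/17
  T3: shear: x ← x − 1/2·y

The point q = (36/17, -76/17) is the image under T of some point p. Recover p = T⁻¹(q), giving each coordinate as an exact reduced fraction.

p = (-2, -4)

T1 = [4/5 3/5 0; -3/5 4/5 0; 0 0 1]
T2·T1 = [77/85 -36/85 0; 36/85 77/85 0; 0 0 1]
T3·…·T1 = [59/85 -149/170 0; 36/85 77/85 0; 0 0 1]
det M = 1; M⁻¹ = [77/85 149/170 0; -36/85 59/85 0; 0 0 1]
M⁻¹ · (36/17, -76/17)ᵀ = (-2, -4)ᵀ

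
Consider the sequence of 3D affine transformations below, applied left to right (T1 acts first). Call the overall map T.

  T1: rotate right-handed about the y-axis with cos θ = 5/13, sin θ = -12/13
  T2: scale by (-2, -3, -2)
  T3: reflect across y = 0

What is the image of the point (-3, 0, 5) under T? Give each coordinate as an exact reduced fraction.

T1 rotate right-handed about the y-axis with cos θ = 5/13, sin θ = -12/13: (-3, 0, 5) → (-75/13, 0, -11/13)
T2 scale by (-2, -3, -2): (-75/13, 0, -11/13) → (150/13, 0, 22/13)
T3 reflect across y = 0: (150/13, 0, 22/13) → (150/13, 0, 22/13)

T(p) = (150/13, 0, 22/13)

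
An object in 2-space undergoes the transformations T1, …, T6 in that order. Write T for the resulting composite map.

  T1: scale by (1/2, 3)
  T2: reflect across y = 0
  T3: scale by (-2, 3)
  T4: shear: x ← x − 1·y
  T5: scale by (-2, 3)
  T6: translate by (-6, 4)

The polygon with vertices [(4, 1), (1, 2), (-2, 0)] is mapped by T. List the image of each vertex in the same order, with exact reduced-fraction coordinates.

image vertices: (-16, -23), (-40, -50), (-10, 4)

T1 scale by (1/2, 3): (4, 1) → (2, 3); (1, 2) → (1/2, 6); (-2, 0) → (-1, 0)
T2 reflect across y = 0: (2, 3) → (2, -3); (1/2, 6) → (1/2, -6); (-1, 0) → (-1, 0)
T3 scale by (-2, 3): (2, -3) → (-4, -9); (1/2, -6) → (-1, -18); (-1, 0) → (2, 0)
T4 shear: x ← x − 1·y: (-4, -9) → (5, -9); (-1, -18) → (17, -18); (2, 0) → (2, 0)
T5 scale by (-2, 3): (5, -9) → (-10, -27); (17, -18) → (-34, -54); (2, 0) → (-4, 0)
T6 translate by (-6, 4): (-10, -27) → (-16, -23); (-34, -54) → (-40, -50); (-4, 0) → (-10, 4)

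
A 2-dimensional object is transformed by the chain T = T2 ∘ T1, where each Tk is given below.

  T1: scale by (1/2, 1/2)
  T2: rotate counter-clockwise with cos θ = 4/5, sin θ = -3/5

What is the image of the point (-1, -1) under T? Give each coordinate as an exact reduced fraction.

T1 scale by (1/2, 1/2): (-1, -1) → (-1/2, -1/2)
T2 rotate counter-clockwise with cos θ = 4/5, sin θ = -3/5: (-1/2, -1/2) → (-7/10, -1/10)

T(p) = (-7/10, -1/10)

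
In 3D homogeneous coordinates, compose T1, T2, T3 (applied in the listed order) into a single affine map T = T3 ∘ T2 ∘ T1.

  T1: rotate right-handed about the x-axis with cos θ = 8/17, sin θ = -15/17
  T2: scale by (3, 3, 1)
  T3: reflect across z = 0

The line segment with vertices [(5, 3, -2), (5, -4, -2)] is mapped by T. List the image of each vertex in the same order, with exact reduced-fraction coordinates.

T1 rotate right-handed about the x-axis with cos θ = 8/17, sin θ = -15/17: (5, 3, -2) → (5, -6/17, -61/17); (5, -4, -2) → (5, -62/17, 44/17)
T2 scale by (3, 3, 1): (5, -6/17, -61/17) → (15, -18/17, -61/17); (5, -62/17, 44/17) → (15, -186/17, 44/17)
T3 reflect across z = 0: (15, -18/17, -61/17) → (15, -18/17, 61/17); (15, -186/17, 44/17) → (15, -186/17, -44/17)

image vertices: (15, -18/17, 61/17), (15, -186/17, -44/17)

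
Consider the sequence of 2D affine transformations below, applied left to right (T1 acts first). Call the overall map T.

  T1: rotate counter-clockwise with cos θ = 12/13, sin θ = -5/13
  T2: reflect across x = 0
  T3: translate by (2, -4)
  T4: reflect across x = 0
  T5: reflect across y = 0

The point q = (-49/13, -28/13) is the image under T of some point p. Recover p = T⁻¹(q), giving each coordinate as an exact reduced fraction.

T1 = [12/13 5/13 0; -5/13 12/13 0; 0 0 1]
T2·T1 = [-12/13 -5/13 0; -5/13 12/13 0; 0 0 1]
T3·…·T1 = [-12/13 -5/13 2; -5/13 12/13 -4; 0 0 1]
T4·…·T1 = [12/13 5/13 -2; -5/13 12/13 -4; 0 0 1]
T5·…·T1 = [12/13 5/13 -2; 5/13 -12/13 4; 0 0 1]
det M = -1; M⁻¹ = [12/13 5/13 4/13; 5/13 -12/13 58/13; 0 0 1]
M⁻¹ · (-49/13, -28/13)ᵀ = (-4, 5)ᵀ

p = (-4, 5)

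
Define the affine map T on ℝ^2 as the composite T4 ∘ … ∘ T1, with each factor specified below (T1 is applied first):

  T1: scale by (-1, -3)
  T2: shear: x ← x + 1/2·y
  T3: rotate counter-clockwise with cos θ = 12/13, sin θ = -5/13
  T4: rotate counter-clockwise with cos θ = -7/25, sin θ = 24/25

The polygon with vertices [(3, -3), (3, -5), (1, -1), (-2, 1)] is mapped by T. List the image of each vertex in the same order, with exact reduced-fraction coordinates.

image vertices: (-2853/325, 1617/650), (-4683/325, 3987/650), (-951/325, 539/650), (987/325, 107/650)

T1 scale by (-1, -3): (3, -3) → (-3, 9); (3, -5) → (-3, 15); (1, -1) → (-1, 3); (-2, 1) → (2, -3)
T2 shear: x ← x + 1/2·y: (-3, 9) → (3/2, 9); (-3, 15) → (9/2, 15); (-1, 3) → (1/2, 3); (2, -3) → (1/2, -3)
T3 rotate counter-clockwise with cos θ = 12/13, sin θ = -5/13: (3/2, 9) → (63/13, 201/26); (9/2, 15) → (129/13, 315/26); (1/2, 3) → (21/13, 67/26); (1/2, -3) → (-9/13, -77/26)
T4 rotate counter-clockwise with cos θ = -7/25, sin θ = 24/25: (63/13, 201/26) → (-2853/325, 1617/650); (129/13, 315/26) → (-4683/325, 3987/650); (21/13, 67/26) → (-951/325, 539/650); (-9/13, -77/26) → (987/325, 107/650)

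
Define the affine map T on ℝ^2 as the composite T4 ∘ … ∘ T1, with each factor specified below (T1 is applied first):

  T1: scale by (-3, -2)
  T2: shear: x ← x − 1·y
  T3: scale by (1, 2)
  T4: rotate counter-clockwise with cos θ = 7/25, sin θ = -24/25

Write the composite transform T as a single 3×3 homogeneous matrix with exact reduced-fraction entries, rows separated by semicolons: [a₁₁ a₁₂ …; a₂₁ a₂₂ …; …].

T = [-21/25 -82/25 0; 72/25 -76/25 0; 0 0 1]

T1 = [-3 0 0; 0 -2 0; 0 0 1]
T2·T1 = [-3 2 0; 0 -2 0; 0 0 1]
T3·…·T1 = [-3 2 0; 0 -4 0; 0 0 1]
T4·…·T1 = [-21/25 -82/25 0; 72/25 -76/25 0; 0 0 1]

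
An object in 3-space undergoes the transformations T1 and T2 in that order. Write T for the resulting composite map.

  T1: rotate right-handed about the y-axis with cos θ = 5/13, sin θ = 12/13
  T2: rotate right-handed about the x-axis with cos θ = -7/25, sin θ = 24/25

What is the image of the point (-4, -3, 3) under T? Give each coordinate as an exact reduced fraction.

T(p) = (16/13, -1239/325, -1377/325)

T1 rotate right-handed about the y-axis with cos θ = 5/13, sin θ = 12/13: (-4, -3, 3) → (16/13, -3, 63/13)
T2 rotate right-handed about the x-axis with cos θ = -7/25, sin θ = 24/25: (16/13, -3, 63/13) → (16/13, -1239/325, -1377/325)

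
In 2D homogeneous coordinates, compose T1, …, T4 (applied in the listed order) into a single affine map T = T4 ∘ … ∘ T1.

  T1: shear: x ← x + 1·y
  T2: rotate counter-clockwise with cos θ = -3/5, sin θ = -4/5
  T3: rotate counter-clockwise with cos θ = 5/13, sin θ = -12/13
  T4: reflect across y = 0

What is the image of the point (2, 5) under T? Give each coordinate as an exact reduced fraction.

T1 shear: x ← x + 1·y: (2, 5) → (7, 5)
T2 rotate counter-clockwise with cos θ = -3/5, sin θ = -4/5: (7, 5) → (-1/5, -43/5)
T3 rotate counter-clockwise with cos θ = 5/13, sin θ = -12/13: (-1/5, -43/5) → (-521/65, -203/65)
T4 reflect across y = 0: (-521/65, -203/65) → (-521/65, 203/65)

T(p) = (-521/65, 203/65)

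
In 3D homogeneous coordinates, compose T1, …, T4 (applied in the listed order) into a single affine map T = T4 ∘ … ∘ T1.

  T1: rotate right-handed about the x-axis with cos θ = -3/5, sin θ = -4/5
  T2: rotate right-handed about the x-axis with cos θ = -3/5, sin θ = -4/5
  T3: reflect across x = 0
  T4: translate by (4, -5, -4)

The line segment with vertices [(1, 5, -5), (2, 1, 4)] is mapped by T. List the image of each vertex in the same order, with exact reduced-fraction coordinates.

T1 rotate right-handed about the x-axis with cos θ = -3/5, sin θ = -4/5: (1, 5, -5) → (1, -7, -1); (2, 1, 4) → (2, 13/5, -16/5)
T2 rotate right-handed about the x-axis with cos θ = -3/5, sin θ = -4/5: (1, -7, -1) → (1, 17/5, 31/5); (2, 13/5, -16/5) → (2, -103/25, -4/25)
T3 reflect across x = 0: (1, 17/5, 31/5) → (-1, 17/5, 31/5); (2, -103/25, -4/25) → (-2, -103/25, -4/25)
T4 translate by (4, -5, -4): (-1, 17/5, 31/5) → (3, -8/5, 11/5); (-2, -103/25, -4/25) → (2, -228/25, -104/25)

image vertices: (3, -8/5, 11/5), (2, -228/25, -104/25)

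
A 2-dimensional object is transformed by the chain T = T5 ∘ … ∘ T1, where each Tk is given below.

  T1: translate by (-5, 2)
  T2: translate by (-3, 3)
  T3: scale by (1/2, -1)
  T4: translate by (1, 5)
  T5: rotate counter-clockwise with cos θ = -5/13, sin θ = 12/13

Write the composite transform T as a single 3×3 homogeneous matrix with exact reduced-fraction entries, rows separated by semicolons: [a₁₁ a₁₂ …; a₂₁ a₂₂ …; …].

T = [-5/26 12/13 15/13; 6/13 5/13 -36/13; 0 0 1]

T1 = [1 0 -5; 0 1 2; 0 0 1]
T2·T1 = [1 0 -8; 0 1 5; 0 0 1]
T3·…·T1 = [1/2 0 -4; 0 -1 -5; 0 0 1]
T4·…·T1 = [1/2 0 -3; 0 -1 0; 0 0 1]
T5·…·T1 = [-5/26 12/13 15/13; 6/13 5/13 -36/13; 0 0 1]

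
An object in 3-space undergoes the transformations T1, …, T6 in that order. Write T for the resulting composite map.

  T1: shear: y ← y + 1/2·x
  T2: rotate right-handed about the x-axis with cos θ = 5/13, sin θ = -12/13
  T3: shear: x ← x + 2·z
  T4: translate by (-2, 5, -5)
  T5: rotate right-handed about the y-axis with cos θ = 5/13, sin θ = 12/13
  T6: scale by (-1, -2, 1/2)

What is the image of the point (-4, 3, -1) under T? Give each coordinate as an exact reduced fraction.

T(p) = (1544/169, -116/13, 467/169)

T1 shear: y ← y + 1/2·x: (-4, 3, -1) → (-4, 1, -1)
T2 rotate right-handed about the x-axis with cos θ = 5/13, sin θ = -12/13: (-4, 1, -1) → (-4, -7/13, -17/13)
T3 shear: x ← x + 2·z: (-4, -7/13, -17/13) → (-86/13, -7/13, -17/13)
T4 translate by (-2, 5, -5): (-86/13, -7/13, -17/13) → (-112/13, 58/13, -82/13)
T5 rotate right-handed about the y-axis with cos θ = 5/13, sin θ = 12/13: (-112/13, 58/13, -82/13) → (-1544/169, 58/13, 934/169)
T6 scale by (-1, -2, 1/2): (-1544/169, 58/13, 934/169) → (1544/169, -116/13, 467/169)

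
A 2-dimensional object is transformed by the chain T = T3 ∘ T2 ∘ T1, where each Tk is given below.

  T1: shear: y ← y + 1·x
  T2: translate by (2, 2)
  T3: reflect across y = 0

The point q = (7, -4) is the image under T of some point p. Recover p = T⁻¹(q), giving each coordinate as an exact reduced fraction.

p = (5, -3)

T1 = [1 0 0; 1 1 0; 0 0 1]
T2·T1 = [1 0 2; 1 1 2; 0 0 1]
T3·…·T1 = [1 0 2; -1 -1 -2; 0 0 1]
det M = -1; M⁻¹ = [1 0 -2; -1 -1 0; 0 0 1]
M⁻¹ · (7, -4)ᵀ = (5, -3)ᵀ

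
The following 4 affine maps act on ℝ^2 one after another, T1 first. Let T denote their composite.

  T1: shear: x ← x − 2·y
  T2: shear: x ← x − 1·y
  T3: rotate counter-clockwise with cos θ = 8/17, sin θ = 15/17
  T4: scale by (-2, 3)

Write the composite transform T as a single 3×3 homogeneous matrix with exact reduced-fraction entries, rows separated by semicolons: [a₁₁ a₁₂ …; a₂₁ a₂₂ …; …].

T = [-16/17 78/17 0; 45/17 -111/17 0; 0 0 1]

T1 = [1 -2 0; 0 1 0; 0 0 1]
T2·T1 = [1 -3 0; 0 1 0; 0 0 1]
T3·…·T1 = [8/17 -39/17 0; 15/17 -37/17 0; 0 0 1]
T4·…·T1 = [-16/17 78/17 0; 45/17 -111/17 0; 0 0 1]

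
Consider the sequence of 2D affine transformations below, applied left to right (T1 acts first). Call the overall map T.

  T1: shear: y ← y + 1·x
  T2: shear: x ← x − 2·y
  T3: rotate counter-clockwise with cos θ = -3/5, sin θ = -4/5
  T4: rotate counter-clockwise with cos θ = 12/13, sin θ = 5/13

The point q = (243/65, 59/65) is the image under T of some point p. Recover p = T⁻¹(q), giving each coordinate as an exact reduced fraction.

p = (5, -8/5)

T1 = [1 0 0; 1 1 0; 0 0 1]
T2·T1 = [-1 -2 0; 1 1 0; 0 0 1]
T3·…·T1 = [7/5 2 0; 1/5 1 0; 0 0 1]
T4·…·T1 = [79/65 19/13 0; 47/65 22/13 0; 0 0 1]
det M = 1; M⁻¹ = [22/13 -19/13 0; -47/65 79/65 0; 0 0 1]
M⁻¹ · (243/65, 59/65)ᵀ = (5, -8/5)ᵀ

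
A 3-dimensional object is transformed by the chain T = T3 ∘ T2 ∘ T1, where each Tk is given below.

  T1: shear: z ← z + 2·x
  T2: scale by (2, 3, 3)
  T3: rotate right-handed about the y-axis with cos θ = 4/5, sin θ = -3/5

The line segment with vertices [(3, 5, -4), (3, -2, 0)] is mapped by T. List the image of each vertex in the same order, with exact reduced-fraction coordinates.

T1 shear: z ← z + 2·x: (3, 5, -4) → (3, 5, 2); (3, -2, 0) → (3, -2, 6)
T2 scale by (2, 3, 3): (3, 5, 2) → (6, 15, 6); (3, -2, 6) → (6, -6, 18)
T3 rotate right-handed about the y-axis with cos θ = 4/5, sin θ = -3/5: (6, 15, 6) → (6/5, 15, 42/5); (6, -6, 18) → (-6, -6, 18)

image vertices: (6/5, 15, 42/5), (-6, -6, 18)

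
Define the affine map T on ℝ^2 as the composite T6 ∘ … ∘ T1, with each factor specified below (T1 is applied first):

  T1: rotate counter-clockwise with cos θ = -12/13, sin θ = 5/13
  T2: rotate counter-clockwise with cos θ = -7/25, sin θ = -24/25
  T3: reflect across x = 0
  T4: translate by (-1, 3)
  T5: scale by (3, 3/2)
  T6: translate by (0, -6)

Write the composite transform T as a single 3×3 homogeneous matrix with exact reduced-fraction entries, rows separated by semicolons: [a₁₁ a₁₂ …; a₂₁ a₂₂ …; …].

T = [-612/325 759/325 -3; 759/650 306/325 -3/2; 0 0 1]

T1 = [-12/13 -5/13 0; 5/13 -12/13 0; 0 0 1]
T2·T1 = [204/325 -253/325 0; 253/325 204/325 0; 0 0 1]
T3·…·T1 = [-204/325 253/325 0; 253/325 204/325 0; 0 0 1]
T4·…·T1 = [-204/325 253/325 -1; 253/325 204/325 3; 0 0 1]
T5·…·T1 = [-612/325 759/325 -3; 759/650 306/325 9/2; 0 0 1]
T6·…·T1 = [-612/325 759/325 -3; 759/650 306/325 -3/2; 0 0 1]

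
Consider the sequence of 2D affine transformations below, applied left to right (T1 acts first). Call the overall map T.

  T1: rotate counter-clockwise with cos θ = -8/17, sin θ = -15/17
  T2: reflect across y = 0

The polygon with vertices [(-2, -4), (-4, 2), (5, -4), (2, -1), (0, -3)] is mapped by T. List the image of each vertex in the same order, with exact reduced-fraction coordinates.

image vertices: (-44/17, -62/17), (62/17, -44/17), (-100/17, 43/17), (-31/17, 22/17), (-45/17, -24/17)

T1 rotate counter-clockwise with cos θ = -8/17, sin θ = -15/17: (-2, -4) → (-44/17, 62/17); (-4, 2) → (62/17, 44/17); (5, -4) → (-100/17, -43/17); (2, -1) → (-31/17, -22/17); (0, -3) → (-45/17, 24/17)
T2 reflect across y = 0: (-44/17, 62/17) → (-44/17, -62/17); (62/17, 44/17) → (62/17, -44/17); (-100/17, -43/17) → (-100/17, 43/17); (-31/17, -22/17) → (-31/17, 22/17); (-45/17, 24/17) → (-45/17, -24/17)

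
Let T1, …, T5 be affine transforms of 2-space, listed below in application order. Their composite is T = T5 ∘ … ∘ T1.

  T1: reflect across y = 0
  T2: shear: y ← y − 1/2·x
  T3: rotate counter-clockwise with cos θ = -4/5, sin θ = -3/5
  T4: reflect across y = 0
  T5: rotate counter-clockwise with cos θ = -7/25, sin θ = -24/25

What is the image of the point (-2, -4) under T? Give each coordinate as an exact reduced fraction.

T1 reflect across y = 0: (-2, -4) → (-2, 4)
T2 shear: y ← y − 1/2·x: (-2, 4) → (-2, 5)
T3 rotate counter-clockwise with cos θ = -4/5, sin θ = -3/5: (-2, 5) → (23/5, -14/5)
T4 reflect across y = 0: (23/5, -14/5) → (23/5, 14/5)
T5 rotate counter-clockwise with cos θ = -7/25, sin θ = -24/25: (23/5, 14/5) → (7/5, -26/5)

T(p) = (7/5, -26/5)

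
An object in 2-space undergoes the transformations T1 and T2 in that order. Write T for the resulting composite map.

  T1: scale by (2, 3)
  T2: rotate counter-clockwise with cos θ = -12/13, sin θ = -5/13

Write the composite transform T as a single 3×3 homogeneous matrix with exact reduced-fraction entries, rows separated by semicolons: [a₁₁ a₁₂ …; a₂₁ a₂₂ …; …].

T = [-24/13 15/13 0; -10/13 -36/13 0; 0 0 1]

T1 = [2 0 0; 0 3 0; 0 0 1]
T2·T1 = [-24/13 15/13 0; -10/13 -36/13 0; 0 0 1]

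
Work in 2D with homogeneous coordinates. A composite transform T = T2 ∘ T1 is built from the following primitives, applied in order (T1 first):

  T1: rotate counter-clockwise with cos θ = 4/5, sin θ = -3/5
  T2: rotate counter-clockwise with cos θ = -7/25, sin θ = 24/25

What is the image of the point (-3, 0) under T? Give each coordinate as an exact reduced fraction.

T1 rotate counter-clockwise with cos θ = 4/5, sin θ = -3/5: (-3, 0) → (-12/5, 9/5)
T2 rotate counter-clockwise with cos θ = -7/25, sin θ = 24/25: (-12/5, 9/5) → (-132/125, -351/125)

T(p) = (-132/125, -351/125)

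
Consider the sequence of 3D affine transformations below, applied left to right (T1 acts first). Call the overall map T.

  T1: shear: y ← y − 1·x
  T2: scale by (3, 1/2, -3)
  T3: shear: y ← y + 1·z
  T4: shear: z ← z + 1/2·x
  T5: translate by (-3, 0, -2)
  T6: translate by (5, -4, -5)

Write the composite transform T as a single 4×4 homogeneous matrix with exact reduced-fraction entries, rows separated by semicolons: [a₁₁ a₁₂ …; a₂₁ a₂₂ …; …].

T1 = [1 0 0 0; -1 1 0 0; 0 0 1 0; 0 0 0 1]
T2·T1 = [3 0 0 0; -1/2 1/2 0 0; 0 0 -3 0; 0 0 0 1]
T3·…·T1 = [3 0 0 0; -1/2 1/2 -3 0; 0 0 -3 0; 0 0 0 1]
T4·…·T1 = [3 0 0 0; -1/2 1/2 -3 0; 3/2 0 -3 0; 0 0 0 1]
T5·…·T1 = [3 0 0 -3; -1/2 1/2 -3 0; 3/2 0 -3 -2; 0 0 0 1]
T6·…·T1 = [3 0 0 2; -1/2 1/2 -3 -4; 3/2 0 -3 -7; 0 0 0 1]

T = [3 0 0 2; -1/2 1/2 -3 -4; 3/2 0 -3 -7; 0 0 0 1]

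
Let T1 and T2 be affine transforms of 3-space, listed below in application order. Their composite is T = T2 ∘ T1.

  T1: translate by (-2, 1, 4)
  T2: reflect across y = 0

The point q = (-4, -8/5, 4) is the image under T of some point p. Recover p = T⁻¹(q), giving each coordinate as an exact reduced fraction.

p = (-2, 3/5, 0)

T1 = [1 0 0 -2; 0 1 0 1; 0 0 1 4; 0 0 0 1]
T2·T1 = [1 0 0 -2; 0 -1 0 -1; 0 0 1 4; 0 0 0 1]
det M = -1; M⁻¹ = [1 0 0 2; 0 -1 0 -1; 0 0 1 -4; 0 0 0 1]
M⁻¹ · (-4, -8/5, 4)ᵀ = (-2, 3/5, 0)ᵀ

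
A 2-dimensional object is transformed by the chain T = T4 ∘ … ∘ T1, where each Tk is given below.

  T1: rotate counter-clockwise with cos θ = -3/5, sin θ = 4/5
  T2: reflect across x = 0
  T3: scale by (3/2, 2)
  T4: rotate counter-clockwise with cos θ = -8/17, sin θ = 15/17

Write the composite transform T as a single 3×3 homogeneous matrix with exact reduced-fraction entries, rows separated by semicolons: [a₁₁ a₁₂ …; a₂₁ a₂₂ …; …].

T1 = [-3/5 -4/5 0; 4/5 -3/5 0; 0 0 1]
T2·T1 = [3/5 4/5 0; 4/5 -3/5 0; 0 0 1]
T3·…·T1 = [9/10 6/5 0; 8/5 -6/5 0; 0 0 1]
T4·…·T1 = [-156/85 42/85 0; 7/170 138/85 0; 0 0 1]

T = [-156/85 42/85 0; 7/170 138/85 0; 0 0 1]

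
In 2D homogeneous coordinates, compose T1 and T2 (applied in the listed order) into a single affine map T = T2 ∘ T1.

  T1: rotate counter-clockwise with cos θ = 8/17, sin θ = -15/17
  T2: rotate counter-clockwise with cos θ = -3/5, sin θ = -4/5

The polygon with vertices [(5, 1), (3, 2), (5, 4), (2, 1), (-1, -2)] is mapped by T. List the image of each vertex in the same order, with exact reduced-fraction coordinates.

T1 rotate counter-clockwise with cos θ = 8/17, sin θ = -15/17: (5, 1) → (55/17, -67/17); (3, 2) → (54/17, -29/17); (5, 4) → (100/17, -43/17); (2, 1) → (31/17, -22/17); (-1, -2) → (-38/17, -1/17)
T2 rotate counter-clockwise with cos θ = -3/5, sin θ = -4/5: (55/17, -67/17) → (-433/85, -19/85); (54/17, -29/17) → (-278/85, -129/85); (100/17, -43/17) → (-472/85, -271/85); (31/17, -22/17) → (-181/85, -58/85); (-38/17, -1/17) → (22/17, 31/17)

image vertices: (-433/85, -19/85), (-278/85, -129/85), (-472/85, -271/85), (-181/85, -58/85), (22/17, 31/17)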